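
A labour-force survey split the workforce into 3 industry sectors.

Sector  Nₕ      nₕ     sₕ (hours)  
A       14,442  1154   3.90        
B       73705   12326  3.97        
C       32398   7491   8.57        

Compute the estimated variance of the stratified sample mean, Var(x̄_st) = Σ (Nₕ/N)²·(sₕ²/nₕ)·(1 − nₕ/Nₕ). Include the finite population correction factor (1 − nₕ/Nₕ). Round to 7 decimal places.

0.0011166

N = 120545. Term for each stratum: Wₕ²sₕ²/nₕ·(1−nₕ/Nₕ).
Var(x̄_st) = 0.0001740652 + 0.0003980863 + 0.0005444563 = 0.0011166078 → 0.0011166.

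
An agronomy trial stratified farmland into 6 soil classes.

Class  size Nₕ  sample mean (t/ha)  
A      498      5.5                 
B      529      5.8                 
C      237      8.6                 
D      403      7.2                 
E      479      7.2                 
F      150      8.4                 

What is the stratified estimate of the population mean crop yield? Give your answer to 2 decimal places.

6.73

N = 2296; weights Wₕ = Nₕ/N = (0.2169, 0.2304, 0.1032, 0.1755, 0.2086, 0.0653).
x̄_st = Σ Wₕ·x̄ₕ = 0.2169·5.5 + 0.2304·5.8 + 0.1032·8.6 + 0.1755·7.2 + 0.2086·7.2 + 0.0653·8.4 ≈ 6.7316...
→ 6.73.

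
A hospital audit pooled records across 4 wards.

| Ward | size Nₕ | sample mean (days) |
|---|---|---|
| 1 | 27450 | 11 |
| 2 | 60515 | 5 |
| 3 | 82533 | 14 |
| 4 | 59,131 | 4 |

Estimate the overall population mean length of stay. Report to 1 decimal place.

x̄_st = (Σ Nₕx̄ₕ) / (Σ Nₕ) = (27450·11 + 60515·5 + 82533·14 + 59131·4) / 229629
= 1996511 / 229629 = 8.695... → 8.7.

8.7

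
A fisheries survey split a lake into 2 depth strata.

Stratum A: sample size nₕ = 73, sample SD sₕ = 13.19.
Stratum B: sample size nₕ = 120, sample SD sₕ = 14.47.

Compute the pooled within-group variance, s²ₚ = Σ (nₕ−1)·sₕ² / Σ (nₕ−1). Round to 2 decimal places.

196.03

A: (73−1)·13.19² = 72·173.9761 = 12526.2792
B: (120−1)·14.47² = 119·209.3809 = 24916.3271
Numerator = 37442.6063; denominator = Σ(nₕ−1) = 191.
s²ₚ = 37442.6063/191 = 196.0346... → 196.03.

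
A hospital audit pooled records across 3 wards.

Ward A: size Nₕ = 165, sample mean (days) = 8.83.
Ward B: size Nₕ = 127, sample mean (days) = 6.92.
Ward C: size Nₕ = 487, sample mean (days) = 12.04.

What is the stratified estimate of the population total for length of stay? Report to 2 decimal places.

8199.27

Population total = Σ Nₕ·x̄ₕ (each stratum's size times its mean).
165·8.83 + 127·6.92 + 487·12.04 = 1456.95 + 878.84 + 5863.48 = 8199.27.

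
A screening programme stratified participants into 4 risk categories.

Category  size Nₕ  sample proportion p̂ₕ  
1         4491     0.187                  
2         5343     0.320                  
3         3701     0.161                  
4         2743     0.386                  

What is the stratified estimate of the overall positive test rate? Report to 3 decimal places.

0.258

N = 4491 + 5343 + 3701 + 2743 = 16278.
Overall proportion = Σ (Nₕ/N)·p̂ₕ.
Σ Nₕp̂ₕ = 839.817 + 1709.76 + 595.861 + 1058.798 = 4204.236.
4204.236 / 16278 = 0.25828... → 0.258.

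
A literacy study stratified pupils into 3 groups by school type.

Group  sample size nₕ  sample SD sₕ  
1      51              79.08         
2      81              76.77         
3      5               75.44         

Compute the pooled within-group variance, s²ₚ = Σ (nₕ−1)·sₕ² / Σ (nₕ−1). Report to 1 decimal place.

Degrees of freedom: 50 + 80 + 4 = 134.
Σ(nₕ−1)sₕ² = 50·6253.6464 + 80·5893.6329 + 4·5691.1936 = 806937.7264.
s²ₚ = 806937.7264 / 134 = 6021.923... → 6021.9.

6021.9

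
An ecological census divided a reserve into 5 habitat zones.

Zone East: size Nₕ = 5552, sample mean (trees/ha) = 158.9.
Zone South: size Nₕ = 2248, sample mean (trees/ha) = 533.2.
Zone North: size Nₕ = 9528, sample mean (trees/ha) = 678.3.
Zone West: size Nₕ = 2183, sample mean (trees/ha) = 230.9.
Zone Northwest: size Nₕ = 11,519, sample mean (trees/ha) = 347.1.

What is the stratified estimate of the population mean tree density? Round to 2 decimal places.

x̄_st = (Σ Nₕx̄ₕ) / (Σ Nₕ) = (5552·158.9 + 2248·533.2 + 9528·678.3 + 2183·230.9 + 11519·347.1) / 31030
= 13045988.4 / 31030 = 420.4315... → 420.43.

420.43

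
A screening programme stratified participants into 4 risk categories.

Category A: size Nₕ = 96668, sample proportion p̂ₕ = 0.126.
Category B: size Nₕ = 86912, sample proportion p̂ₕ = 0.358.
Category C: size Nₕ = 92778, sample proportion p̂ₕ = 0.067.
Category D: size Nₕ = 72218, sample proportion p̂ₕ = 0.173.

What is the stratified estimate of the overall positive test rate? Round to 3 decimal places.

Wₕ = Nₕ/N with N = 348576: 0.2773, 0.2493, 0.2662, 0.2072.
p̂_st = 0.2773·0.126 + 0.2493·0.358 + 0.2662·0.067 + 0.2072·0.173 ≈ 0.17788... → 0.178.

0.178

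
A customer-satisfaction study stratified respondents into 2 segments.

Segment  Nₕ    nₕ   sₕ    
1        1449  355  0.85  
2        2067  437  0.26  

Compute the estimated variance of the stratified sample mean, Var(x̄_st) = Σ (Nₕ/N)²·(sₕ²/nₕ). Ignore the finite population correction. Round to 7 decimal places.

N = 3516; Wₕ = Nₕ/N.
segment 1: (1449/3516)²·0.85²/355 = 0.0003456595
segment 2: (2067/3516)²·0.26²/437 = 0.0000534624
Sum = 0.0003991219 → 0.0003991.

0.0003991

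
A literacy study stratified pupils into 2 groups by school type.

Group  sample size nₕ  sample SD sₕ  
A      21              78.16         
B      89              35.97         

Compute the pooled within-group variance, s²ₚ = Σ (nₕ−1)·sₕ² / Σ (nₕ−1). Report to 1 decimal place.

2185.5

Degrees of freedom: 20 + 88 = 108.
Σ(nₕ−1)sₕ² = 20·6108.9856 + 88·1293.8409 = 236037.7112.
s²ₚ = 236037.7112 / 108 = 2185.534... → 2185.5.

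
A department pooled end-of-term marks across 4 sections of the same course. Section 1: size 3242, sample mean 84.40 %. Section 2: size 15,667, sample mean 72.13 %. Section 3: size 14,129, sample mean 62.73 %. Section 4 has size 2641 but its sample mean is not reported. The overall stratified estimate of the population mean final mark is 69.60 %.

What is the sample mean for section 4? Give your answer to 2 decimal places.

73.18

Σ Nₕx̄ₕ = N·μ, so 2641·x̄_4 = 35679·69.60 − (3242·84.40 + 15667·72.13 + 14129·62.73).
= 2483258.4 − 2289997.68 = 193260.72.
x̄_4 = 193260.72 / 2641 = 73.1771... → 73.18.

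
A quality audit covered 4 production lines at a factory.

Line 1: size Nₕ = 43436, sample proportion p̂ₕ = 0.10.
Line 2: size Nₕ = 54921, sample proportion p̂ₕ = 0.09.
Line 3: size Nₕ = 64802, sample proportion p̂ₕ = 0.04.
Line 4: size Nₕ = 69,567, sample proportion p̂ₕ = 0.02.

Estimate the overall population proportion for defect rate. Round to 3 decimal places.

0.057

N = 43436 + 54921 + 64802 + 69567 = 232726.
Overall proportion = Σ (Nₕ/N)·p̂ₕ.
Σ Nₕp̂ₕ = 4343.6 + 4942.89 + 2592.08 + 1391.34 = 13269.91.
13269.91 / 232726 = 0.05702... → 0.057.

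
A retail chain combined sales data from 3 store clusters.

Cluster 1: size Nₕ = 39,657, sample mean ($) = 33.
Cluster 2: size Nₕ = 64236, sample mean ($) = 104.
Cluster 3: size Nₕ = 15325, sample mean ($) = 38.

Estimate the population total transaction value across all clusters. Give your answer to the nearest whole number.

1: 39657·33 = 1308681
2: 64236·104 = 6680544
3: 15325·38 = 582350
τ̂ = Σ Nₕx̄ₕ = 8571575.

8571575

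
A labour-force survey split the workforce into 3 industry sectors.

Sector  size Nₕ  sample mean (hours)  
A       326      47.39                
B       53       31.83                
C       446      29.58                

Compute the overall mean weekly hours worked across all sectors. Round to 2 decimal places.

x̄_st = (Σ Nₕx̄ₕ) / (Σ Nₕ) = (326·47.39 + 53·31.83 + 446·29.58) / 825
= 30328.81 / 825 = 36.7622... → 36.76.

36.76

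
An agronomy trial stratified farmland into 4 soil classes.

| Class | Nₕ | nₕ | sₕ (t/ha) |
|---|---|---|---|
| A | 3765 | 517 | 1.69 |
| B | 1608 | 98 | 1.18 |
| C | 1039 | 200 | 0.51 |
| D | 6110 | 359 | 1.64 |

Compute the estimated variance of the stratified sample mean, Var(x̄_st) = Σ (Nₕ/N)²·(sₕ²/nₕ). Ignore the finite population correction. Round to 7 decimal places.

0.0025264

N = 12522. Term for each stratum: Wₕ²sₕ²/nₕ.
Var(x̄_st) = 0.0004994194 + 0.0002342948 + 0.0000089535 + 0.0017837265 = 0.0025263943 → 0.0025264.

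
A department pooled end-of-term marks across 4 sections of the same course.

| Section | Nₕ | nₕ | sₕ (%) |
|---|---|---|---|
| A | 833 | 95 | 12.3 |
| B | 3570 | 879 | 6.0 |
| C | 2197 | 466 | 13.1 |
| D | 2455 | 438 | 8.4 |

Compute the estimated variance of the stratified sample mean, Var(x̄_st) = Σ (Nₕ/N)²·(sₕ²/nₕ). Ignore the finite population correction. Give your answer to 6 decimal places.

N = 9055; Wₕ = Nₕ/N.
section A: (833/9055)²·12.3²/95 = 0.013477201
section B: (3570/9055)²·6.0²/879 = 0.006366095
section C: (2197/9055)²·13.1²/466 = 0.021679032
section D: (2455/9055)²·8.4²/438 = 0.011841604
Sum = 0.053363933 → 0.053364.

0.053364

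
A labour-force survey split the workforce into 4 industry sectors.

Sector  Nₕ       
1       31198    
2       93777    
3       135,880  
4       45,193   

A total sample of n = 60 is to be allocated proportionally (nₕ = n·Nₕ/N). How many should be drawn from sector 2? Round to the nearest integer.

18

N = 31198 + 93777 + 135880 + 45193 = 306048.
n_2 = 60·93777/306048 = 18.385... → 18.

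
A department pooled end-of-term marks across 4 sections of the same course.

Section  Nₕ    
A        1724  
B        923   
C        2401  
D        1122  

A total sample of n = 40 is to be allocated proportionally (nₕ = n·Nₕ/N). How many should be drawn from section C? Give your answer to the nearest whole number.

Share of section C = 2401/6170 = 0.38914.
Allocate 40 × 0.38914 = 15.566... → 16.

16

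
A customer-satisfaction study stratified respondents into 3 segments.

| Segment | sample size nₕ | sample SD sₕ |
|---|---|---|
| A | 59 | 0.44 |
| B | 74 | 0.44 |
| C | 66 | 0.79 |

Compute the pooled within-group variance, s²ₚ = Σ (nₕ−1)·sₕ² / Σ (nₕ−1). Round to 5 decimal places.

Degrees of freedom: 58 + 73 + 65 = 196.
Σ(nₕ−1)sₕ² = 58·0.1936 + 73·0.1936 + 65·0.6241 = 65.9281.
s²ₚ = 65.9281 / 196 = 0.3363679... → 0.33637.

0.33637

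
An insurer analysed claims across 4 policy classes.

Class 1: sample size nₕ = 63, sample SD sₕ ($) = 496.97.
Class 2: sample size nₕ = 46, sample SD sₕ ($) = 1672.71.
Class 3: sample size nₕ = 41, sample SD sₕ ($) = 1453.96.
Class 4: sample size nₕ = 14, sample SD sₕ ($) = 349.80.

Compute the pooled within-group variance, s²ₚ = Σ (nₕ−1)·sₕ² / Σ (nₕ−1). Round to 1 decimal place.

1421072.0

Degrees of freedom: 62 + 45 + 40 + 13 = 160.
Σ(nₕ−1)sₕ² = 62·246979.1809 + 45·2797958.7441 + 40·2113999.6816 + 13·122360.04 = 227371520.4843.
s²ₚ = 227371520.4843 / 160 = 1421072.003... → 1421072.0.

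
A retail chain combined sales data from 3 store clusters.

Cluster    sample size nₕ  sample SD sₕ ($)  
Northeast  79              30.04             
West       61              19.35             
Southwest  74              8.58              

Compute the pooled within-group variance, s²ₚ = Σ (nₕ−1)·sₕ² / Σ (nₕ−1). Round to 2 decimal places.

Northeast: (79−1)·30.04² = 78·902.4016 = 70387.3248
West: (61−1)·19.35² = 60·374.4225 = 22465.35
Southwest: (74−1)·8.58² = 73·73.6164 = 5373.9972
Numerator = 98226.672; denominator = Σ(nₕ−1) = 211.
s²ₚ = 98226.672/211 = 465.5293... → 465.53.

465.53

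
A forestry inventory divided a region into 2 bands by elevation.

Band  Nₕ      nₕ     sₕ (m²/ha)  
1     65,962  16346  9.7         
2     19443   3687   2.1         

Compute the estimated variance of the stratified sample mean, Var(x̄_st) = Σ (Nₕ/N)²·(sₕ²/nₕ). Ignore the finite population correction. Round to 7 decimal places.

0.0034956

N = 85405; Wₕ = Nₕ/N.
band 1: (65962/85405)²·9.7²/16346 = 0.0034336262
band 2: (19443/85405)²·2.1²/3687 = 0.0000619905
Sum = 0.0034956167 → 0.0034956.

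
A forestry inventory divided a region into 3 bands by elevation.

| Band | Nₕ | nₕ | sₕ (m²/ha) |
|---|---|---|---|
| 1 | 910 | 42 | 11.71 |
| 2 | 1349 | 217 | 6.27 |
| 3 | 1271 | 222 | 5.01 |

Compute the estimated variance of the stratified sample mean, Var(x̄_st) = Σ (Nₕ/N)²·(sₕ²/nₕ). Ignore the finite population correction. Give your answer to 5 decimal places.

0.25808

N = 3530; Wₕ = Nₕ/N.
band 1: (910/3530)²·11.71²/42 = 0.21696909
band 2: (1349/3530)²·6.27²/217 = 0.02645756
band 3: (1271/3530)²·5.01²/222 = 0.01465764
Sum = 0.25808430 → 0.25808.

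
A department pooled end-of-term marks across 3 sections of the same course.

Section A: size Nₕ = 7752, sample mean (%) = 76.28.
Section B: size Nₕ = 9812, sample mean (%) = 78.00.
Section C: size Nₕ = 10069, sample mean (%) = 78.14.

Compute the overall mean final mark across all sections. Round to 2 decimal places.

x̄_st = (Σ Nₕx̄ₕ) / (Σ Nₕ) = (7752·76.28 + 9812·78.00 + 10069·78.14) / 27633
= 2143450.22 / 27633 = 77.5685... → 77.57.

77.57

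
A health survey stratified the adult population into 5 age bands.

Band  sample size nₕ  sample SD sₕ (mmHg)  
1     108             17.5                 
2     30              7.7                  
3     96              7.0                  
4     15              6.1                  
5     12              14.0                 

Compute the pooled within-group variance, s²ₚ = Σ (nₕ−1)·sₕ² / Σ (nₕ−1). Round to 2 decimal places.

1: (108−1)·17.5² = 107·306.25 = 32768.75
2: (30−1)·7.7² = 29·59.29 = 1719.41
3: (96−1)·7.0² = 95·49 = 4655
4: (15−1)·6.1² = 14·37.21 = 520.94
5: (12−1)·14.0² = 11·196 = 2156
Numerator = 41820.1; denominator = Σ(nₕ−1) = 256.
s²ₚ = 41820.1/256 = 163.3598... → 163.36.

163.36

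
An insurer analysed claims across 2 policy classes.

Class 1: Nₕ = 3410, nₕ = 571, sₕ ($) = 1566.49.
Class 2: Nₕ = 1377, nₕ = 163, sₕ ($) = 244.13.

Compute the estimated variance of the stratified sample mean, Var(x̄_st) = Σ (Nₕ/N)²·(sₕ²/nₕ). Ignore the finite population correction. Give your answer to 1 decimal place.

2211.0

N = 4787; Wₕ = Nₕ/N.
class 1: (3410/4787)²·1566.49²/571 = 2180.7257
class 2: (1377/4787)²·244.13²/163 = 30.2549
Sum = 2210.9806 → 2211.0.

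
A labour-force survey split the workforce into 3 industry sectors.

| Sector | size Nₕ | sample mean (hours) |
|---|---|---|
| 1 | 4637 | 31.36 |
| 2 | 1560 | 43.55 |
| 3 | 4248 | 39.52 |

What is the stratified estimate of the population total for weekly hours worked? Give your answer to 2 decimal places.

381235.28

1: 4637·31.36 = 145416.32
2: 1560·43.55 = 67938
3: 4248·39.52 = 167880.96
τ̂ = Σ Nₕx̄ₕ = 381235.28.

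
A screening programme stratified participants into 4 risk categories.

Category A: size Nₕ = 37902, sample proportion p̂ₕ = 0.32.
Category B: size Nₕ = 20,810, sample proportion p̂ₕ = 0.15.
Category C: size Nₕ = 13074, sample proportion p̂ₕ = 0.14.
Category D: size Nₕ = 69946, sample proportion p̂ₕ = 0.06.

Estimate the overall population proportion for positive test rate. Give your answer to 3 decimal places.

0.150

Wₕ = Nₕ/N with N = 141732: 0.2674, 0.1468, 0.0922, 0.4935.
p̂_st = 0.2674·0.32 + 0.1468·0.15 + 0.0922·0.14 + 0.4935·0.06 ≈ 0.15012... → 0.150.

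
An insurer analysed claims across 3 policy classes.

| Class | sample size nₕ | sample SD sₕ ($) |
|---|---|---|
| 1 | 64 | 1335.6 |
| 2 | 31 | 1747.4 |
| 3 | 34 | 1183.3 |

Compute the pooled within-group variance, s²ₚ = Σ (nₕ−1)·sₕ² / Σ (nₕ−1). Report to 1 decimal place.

1985634.0

1: (64−1)·1335.6² = 63·1783827.36 = 112381123.68
2: (31−1)·1747.4² = 30·3053406.76 = 91602202.8
3: (34−1)·1183.3² = 33·1400198.89 = 46206563.37
Numerator = 250189889.85; denominator = Σ(nₕ−1) = 126.
s²ₚ = 250189889.85/126 = 1985634.046... → 1985634.0.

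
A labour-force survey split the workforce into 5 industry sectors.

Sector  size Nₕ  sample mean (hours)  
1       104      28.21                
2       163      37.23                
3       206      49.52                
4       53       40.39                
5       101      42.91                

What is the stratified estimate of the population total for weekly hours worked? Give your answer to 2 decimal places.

25678.03

Population total = Σ Nₕ·x̄ₕ (each stratum's size times its mean).
104·28.21 + 163·37.23 + 206·49.52 + 53·40.39 + 101·42.91 = 2933.84 + 6068.49 + 10201.12 + 2140.67 + 4333.91 = 25678.03.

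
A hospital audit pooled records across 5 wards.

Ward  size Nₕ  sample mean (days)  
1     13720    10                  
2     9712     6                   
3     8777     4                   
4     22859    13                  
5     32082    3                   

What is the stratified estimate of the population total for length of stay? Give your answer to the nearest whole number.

Population total = Σ Nₕ·x̄ₕ (each stratum's size times its mean).
13720·10 + 9712·6 + 8777·4 + 22859·13 + 32082·3 = 137200 + 58272 + 35108 + 297167 + 96246 = 623993.

623993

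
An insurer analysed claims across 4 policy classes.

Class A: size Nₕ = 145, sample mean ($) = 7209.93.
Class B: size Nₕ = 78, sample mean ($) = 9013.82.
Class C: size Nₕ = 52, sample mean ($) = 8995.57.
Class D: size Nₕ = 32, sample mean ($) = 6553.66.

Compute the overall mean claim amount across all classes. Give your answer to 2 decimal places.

x̄_st = (Σ Nₕx̄ₕ) / (Σ Nₕ) = (145·7209.93 + 78·9013.82 + 52·8995.57 + 32·6553.66) / 307
= 2426004.57 / 307 = 7902.2950... → 7902.30.

7902.30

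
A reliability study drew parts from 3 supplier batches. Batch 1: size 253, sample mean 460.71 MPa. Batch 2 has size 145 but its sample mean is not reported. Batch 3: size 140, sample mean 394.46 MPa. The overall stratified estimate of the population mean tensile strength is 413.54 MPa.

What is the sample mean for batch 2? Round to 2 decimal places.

349.66

Σ Nₕx̄ₕ = N·μ, so 145·x̄_2 = 538·413.54 − (253·460.71 + 140·394.46).
= 222484.52 − 171784.03 = 50700.49.
x̄_2 = 50700.49 / 145 = 349.6586... → 349.66.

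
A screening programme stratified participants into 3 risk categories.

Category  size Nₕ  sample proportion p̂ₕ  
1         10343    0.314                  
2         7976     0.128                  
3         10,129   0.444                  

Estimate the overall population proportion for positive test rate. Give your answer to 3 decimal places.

Wₕ = Nₕ/N with N = 28448: 0.3636, 0.2804, 0.3561.
p̂_st = 0.3636·0.314 + 0.2804·0.128 + 0.3561·0.444 ≈ 0.30814... → 0.308.

0.308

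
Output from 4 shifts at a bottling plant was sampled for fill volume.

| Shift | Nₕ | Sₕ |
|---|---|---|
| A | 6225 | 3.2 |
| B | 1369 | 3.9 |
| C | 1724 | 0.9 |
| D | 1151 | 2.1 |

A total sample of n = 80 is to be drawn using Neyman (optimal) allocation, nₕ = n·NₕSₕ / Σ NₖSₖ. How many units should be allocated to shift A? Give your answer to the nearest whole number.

A: NₕSₕ = 6225·3.2 = 19920
B: NₕSₕ = 1369·3.9 = 5339.1
C: NₕSₕ = 1724·0.9 = 1551.6
D: NₕSₕ = 1151·2.1 = 2417.1
Σ NₕSₕ = 29227.8.
n_A = 80·19920/29227.8 = 54.523... → 55.

55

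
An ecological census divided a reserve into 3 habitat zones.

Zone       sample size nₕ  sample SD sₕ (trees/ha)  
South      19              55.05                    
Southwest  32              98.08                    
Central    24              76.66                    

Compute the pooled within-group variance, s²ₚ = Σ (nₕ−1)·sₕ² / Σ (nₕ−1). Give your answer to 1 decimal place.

South: (19−1)·55.05² = 18·3030.5025 = 54549.045
Southwest: (32−1)·98.08² = 31·9619.6864 = 298210.2784
Central: (24−1)·76.66² = 23·5876.7556 = 135165.3788
Numerator = 487924.7022; denominator = Σ(nₕ−1) = 72.
s²ₚ = 487924.7022/72 = 6776.732... → 6776.7.

6776.7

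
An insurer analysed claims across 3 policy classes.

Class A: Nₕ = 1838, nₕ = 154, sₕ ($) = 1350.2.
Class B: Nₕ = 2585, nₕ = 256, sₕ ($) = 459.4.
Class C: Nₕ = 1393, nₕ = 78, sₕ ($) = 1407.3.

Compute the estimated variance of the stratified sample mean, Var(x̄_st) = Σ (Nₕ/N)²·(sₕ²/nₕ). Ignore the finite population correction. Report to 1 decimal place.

2801.7

N = 5816. Term for each stratum: Wₕ²sₕ²/nₕ.
Var(x̄_st) = 1182.2728 + 162.8600 + 1456.5728 = 2801.7056 → 2801.7.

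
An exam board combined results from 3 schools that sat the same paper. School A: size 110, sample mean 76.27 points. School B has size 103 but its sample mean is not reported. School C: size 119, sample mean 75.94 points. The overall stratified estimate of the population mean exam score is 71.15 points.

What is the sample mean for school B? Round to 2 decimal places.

60.15

Σ Nₕx̄ₕ = N·μ, so 103·x̄_B = 332·71.15 − (110·76.27 + 119·75.94).
= 23621.8 − 17426.56 = 6195.24.
x̄_B = 6195.24 / 103 = 60.1480... → 60.15.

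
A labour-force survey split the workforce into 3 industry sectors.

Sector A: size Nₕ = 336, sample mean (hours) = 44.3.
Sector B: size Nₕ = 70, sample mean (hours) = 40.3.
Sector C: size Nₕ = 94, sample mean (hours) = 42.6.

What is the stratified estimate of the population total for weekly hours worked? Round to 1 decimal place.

21710.2

A: 336·44.3 = 14884.8
B: 70·40.3 = 2821
C: 94·42.6 = 4004.4
τ̂ = Σ Nₕx̄ₕ = 21710.2.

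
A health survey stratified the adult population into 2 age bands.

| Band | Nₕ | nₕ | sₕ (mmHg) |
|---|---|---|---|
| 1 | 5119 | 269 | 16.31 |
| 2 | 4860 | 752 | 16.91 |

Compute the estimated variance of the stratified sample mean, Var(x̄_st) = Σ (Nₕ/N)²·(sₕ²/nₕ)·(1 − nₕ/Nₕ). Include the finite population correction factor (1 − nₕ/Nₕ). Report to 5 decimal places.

0.32279

N = 9979; Wₕ = Nₕ/N.
band 1: (5119/9979)²·16.31²/269·(1 − 269/5119) = 0.24655196
band 2: (4860/9979)²·16.91²/752·(1 − 752/4860) = 0.07623634
Sum = 0.32278830 → 0.32279.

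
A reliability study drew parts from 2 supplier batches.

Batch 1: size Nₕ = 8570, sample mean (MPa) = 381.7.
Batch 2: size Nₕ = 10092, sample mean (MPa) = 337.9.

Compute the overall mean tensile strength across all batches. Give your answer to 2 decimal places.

358.01

x̄_st = (Σ Nₕx̄ₕ) / (Σ Nₕ) = (8570·381.7 + 10092·337.9) / 18662
= 6681255.8 / 18662 = 358.0139... → 358.01.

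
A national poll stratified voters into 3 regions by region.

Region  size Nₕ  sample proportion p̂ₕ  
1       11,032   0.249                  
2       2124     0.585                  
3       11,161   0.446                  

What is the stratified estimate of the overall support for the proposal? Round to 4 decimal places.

0.3688

N = 11032 + 2124 + 11161 = 24317.
Overall proportion = Σ (Nₕ/N)·p̂ₕ.
Σ Nₕp̂ₕ = 2746.968 + 1242.54 + 4977.806 = 8967.314.
8967.314 / 24317 = 0.368767... → 0.3688.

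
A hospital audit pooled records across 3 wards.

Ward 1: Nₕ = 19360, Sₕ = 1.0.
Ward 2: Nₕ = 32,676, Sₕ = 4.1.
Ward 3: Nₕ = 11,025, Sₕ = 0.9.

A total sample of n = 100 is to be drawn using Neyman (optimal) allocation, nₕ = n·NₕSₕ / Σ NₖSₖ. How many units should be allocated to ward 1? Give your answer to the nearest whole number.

12

Σ NₕSₕ = 19360·1.0 + 32676·4.1 + 11025·0.9 = 163254.1.
Share for 1: 19360/163254.1 = 0.11859.
n_1 = 100 × 0.11859 = 11.859... → 12.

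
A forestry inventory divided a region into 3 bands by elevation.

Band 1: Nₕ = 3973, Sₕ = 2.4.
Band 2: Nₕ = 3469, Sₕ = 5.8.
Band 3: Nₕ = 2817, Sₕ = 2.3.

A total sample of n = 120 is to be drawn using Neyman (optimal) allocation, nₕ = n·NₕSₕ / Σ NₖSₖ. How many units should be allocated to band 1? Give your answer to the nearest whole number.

32

1: NₕSₕ = 3973·2.4 = 9535.2
2: NₕSₕ = 3469·5.8 = 20120.2
3: NₕSₕ = 2817·2.3 = 6479.1
Σ NₕSₕ = 36134.5.
n_1 = 120·9535.2/36134.5 = 31.666... → 32.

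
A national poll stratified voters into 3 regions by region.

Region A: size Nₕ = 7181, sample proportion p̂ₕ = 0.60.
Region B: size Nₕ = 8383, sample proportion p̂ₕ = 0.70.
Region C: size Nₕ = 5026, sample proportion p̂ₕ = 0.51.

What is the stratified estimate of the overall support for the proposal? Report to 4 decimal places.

0.6187

N = 7181 + 8383 + 5026 = 20590.
Overall proportion = Σ (Nₕ/N)·p̂ₕ.
Σ Nₕp̂ₕ = 4308.6 + 5868.1 + 2563.26 = 12739.96.
12739.96 / 20590 = 0.618745... → 0.6187.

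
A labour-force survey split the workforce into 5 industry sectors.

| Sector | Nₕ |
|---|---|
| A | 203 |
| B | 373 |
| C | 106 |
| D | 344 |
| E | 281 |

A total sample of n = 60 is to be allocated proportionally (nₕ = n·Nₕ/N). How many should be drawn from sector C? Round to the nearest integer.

N = 203 + 373 + 106 + 344 + 281 = 1307.
n_C = 60·106/1307 = 4.866... → 5.

5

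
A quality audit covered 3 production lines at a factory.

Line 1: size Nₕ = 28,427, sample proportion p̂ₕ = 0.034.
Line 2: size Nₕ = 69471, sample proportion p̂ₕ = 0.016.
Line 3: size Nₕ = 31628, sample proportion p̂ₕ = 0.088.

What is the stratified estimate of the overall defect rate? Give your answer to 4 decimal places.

0.0375

Wₕ = Nₕ/N with N = 129526: 0.2195, 0.5363, 0.2442.
p̂_st = 0.2195·0.034 + 0.5363·0.016 + 0.2442·0.088 ≈ 0.037532... → 0.0375.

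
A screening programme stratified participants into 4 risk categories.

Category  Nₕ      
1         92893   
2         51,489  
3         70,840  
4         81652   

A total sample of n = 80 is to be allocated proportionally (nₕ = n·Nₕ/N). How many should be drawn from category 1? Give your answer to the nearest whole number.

Share of category 1 = 92893/296874 = 0.31290.
Allocate 80 × 0.31290 = 25.032... → 25.

25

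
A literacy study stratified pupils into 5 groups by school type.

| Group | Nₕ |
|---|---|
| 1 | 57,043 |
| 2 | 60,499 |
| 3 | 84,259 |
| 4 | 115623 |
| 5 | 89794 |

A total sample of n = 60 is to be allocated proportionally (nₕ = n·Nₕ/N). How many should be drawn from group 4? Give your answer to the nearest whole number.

Share of group 4 = 115623/407218 = 0.28393.
Allocate 60 × 0.28393 = 17.036... → 17.

17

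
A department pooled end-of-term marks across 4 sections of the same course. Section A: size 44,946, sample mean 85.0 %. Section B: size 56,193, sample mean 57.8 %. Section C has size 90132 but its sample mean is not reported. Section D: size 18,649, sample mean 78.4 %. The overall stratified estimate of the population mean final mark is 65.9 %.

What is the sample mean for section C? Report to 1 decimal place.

Σ Nₕx̄ₕ = N·μ, so 90132·x̄_C = 209920·65.9 − (44946·85.0 + 56193·57.8 + 18649·78.4).
= 13833728 − 8530447 = 5303281.
x̄_C = 5303281 / 90132 = 58.839... → 58.8.

58.8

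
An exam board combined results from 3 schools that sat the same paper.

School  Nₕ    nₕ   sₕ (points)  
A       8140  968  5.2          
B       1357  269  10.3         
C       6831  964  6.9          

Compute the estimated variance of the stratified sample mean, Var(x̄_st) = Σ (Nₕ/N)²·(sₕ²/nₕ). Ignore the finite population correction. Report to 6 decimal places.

N = 16328; Wₕ = Nₕ/N.
school A: (8140/16328)²·5.2²/968 = 0.006942472
school B: (1357/16328)²·10.3²/269 = 0.002724055
school C: (6831/16328)²·6.9²/964 = 0.008644179
Sum = 0.018310706 → 0.018311.

0.018311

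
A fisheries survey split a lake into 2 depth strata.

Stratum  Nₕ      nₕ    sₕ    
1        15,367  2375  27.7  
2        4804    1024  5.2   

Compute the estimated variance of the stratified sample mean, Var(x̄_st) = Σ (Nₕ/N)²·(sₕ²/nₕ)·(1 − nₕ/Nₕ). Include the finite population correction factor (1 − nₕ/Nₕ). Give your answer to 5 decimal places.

0.15971

N = 20171. Term for each stratum: Wₕ²sₕ²/nₕ·(1−nₕ/Nₕ).
Var(x̄_st) = 0.15852807 + 0.00117855 = 0.15970661 → 0.15971.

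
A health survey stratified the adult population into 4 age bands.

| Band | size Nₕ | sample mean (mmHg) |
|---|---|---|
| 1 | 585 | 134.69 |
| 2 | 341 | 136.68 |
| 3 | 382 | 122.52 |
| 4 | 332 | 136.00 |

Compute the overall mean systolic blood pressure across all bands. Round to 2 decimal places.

132.53

N = 1640; weights Wₕ = Nₕ/N = (0.3567, 0.2079, 0.2329, 0.2024).
x̄_st = Σ Wₕ·x̄ₕ = 0.3567·134.69 + 0.2079·136.68 + 0.2329·122.52 + 0.2024·136.00 ≈ 132.5343...
→ 132.53.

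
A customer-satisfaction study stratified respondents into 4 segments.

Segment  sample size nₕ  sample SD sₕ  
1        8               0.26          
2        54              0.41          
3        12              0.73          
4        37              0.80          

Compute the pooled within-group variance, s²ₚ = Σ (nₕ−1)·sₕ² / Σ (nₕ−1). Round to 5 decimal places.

0.35780

1: (8−1)·0.26² = 7·0.0676 = 0.4732
2: (54−1)·0.41² = 53·0.1681 = 8.9093
3: (12−1)·0.73² = 11·0.5329 = 5.8619
4: (37−1)·0.80² = 36·0.64 = 23.04
Numerator = 38.2844; denominator = Σ(nₕ−1) = 107.
s²ₚ = 38.2844/107 = 0.3577981... → 0.35780.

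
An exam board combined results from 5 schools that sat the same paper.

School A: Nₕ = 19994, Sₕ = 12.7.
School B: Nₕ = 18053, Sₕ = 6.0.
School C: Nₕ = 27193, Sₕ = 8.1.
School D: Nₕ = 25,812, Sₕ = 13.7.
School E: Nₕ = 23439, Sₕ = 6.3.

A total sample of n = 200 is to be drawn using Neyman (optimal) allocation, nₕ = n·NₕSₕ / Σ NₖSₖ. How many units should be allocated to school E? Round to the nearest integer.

A: NₕSₕ = 19994·12.7 = 253923.8
B: NₕSₕ = 18053·6.0 = 108318
C: NₕSₕ = 27193·8.1 = 220263.3
D: NₕSₕ = 25812·13.7 = 353624.4
E: NₕSₕ = 23439·6.3 = 147665.7
Σ NₕSₕ = 1083795.2.
n_E = 200·147665.7/1083795.2 = 27.250... → 27.

27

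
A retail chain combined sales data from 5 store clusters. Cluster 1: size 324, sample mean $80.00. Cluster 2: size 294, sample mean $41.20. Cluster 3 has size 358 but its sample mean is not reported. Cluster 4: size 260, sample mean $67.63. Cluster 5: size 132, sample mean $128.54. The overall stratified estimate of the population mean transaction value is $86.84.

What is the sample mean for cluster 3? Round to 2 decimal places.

N = 324 + 294 + 358 + 260 + 132 = 1368.
Overall total = μ·N = 86.84·1368 = 118797.12.
Subtract the known strata: 324·80.00 + 294·41.20 + 260·67.63 + 132·128.54 = 72583.88.
Remaining total for cluster 3: 118797.12 − 72583.88 = 46213.24.
Divide by its size: 46213.24 / 358 = 129.0873... → 129.09.

129.09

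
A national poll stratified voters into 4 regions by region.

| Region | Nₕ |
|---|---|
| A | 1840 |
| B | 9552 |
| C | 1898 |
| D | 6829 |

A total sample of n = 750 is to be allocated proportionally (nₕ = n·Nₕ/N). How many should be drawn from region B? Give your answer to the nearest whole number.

356

Share of region B = 9552/20119 = 0.47478.
Allocate 750 × 0.47478 = 356.081... → 356.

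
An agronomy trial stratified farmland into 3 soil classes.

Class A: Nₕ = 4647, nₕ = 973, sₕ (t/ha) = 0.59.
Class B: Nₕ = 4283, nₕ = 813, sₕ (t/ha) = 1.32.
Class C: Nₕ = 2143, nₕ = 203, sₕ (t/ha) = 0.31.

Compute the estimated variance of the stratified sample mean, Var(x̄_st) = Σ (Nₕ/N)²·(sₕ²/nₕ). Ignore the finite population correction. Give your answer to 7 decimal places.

N = 11073. Term for each stratum: Wₕ²sₕ²/nₕ.
Var(x̄_st) = 0.0000630095 + 0.0003206438 + 0.0000177313 = 0.0004013846 → 0.0004014.

0.0004014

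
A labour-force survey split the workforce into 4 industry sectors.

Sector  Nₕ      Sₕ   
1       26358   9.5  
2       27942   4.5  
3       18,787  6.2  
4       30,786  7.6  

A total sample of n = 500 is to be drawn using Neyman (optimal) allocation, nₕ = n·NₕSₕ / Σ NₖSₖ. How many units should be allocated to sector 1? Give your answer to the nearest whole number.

172

Σ NₕSₕ = 26358·9.5 + 27942·4.5 + 18787·6.2 + 30786·7.6 = 726593.
Share for 1: 250401/726593 = 0.34462.
n_1 = 500 × 0.34462 = 172.312... → 172.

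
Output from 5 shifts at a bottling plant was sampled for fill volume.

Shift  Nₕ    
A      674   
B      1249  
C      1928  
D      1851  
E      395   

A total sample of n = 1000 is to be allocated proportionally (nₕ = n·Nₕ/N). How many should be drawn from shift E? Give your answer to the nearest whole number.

N = 674 + 1249 + 1928 + 1851 + 395 = 6097.
n_E = 1000·395/6097 = 64.786... → 65.

65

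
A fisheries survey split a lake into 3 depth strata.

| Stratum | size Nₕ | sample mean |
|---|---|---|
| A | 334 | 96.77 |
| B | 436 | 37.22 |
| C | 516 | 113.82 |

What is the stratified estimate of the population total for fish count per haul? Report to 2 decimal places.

107280.22

Population total = Σ Nₕ·x̄ₕ (each stratum's size times its mean).
334·96.77 + 436·37.22 + 516·113.82 = 32321.18 + 16227.92 + 58731.12 = 107280.22.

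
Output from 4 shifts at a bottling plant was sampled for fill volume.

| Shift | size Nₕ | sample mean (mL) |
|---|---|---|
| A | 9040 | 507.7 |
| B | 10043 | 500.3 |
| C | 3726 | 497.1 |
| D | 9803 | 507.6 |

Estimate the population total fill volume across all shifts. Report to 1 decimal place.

16442318.3

A: 9040·507.7 = 4589608
B: 10043·500.3 = 5024512.9
C: 3726·497.1 = 1852194.6
D: 9803·507.6 = 4976002.8
τ̂ = Σ Nₕx̄ₕ = 16442318.3.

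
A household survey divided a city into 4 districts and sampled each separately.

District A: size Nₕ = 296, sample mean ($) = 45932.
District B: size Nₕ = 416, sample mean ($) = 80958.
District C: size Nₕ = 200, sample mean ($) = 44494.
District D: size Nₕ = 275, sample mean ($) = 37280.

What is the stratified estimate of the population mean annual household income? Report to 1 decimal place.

N = 296 + 416 + 200 + 275 = 1187.
Weight each subgroup mean by Nₕ/N and sum.
Σ Nₕx̄ₕ = 296·45932 + 416·80958 + 200·44494 + 275·37280 = 13595872 + 33678528 + 8898800 + 10252000 = 66425200.
Divide by N: 66425200 / 1187 = 55960.573... → 55960.6.

55960.6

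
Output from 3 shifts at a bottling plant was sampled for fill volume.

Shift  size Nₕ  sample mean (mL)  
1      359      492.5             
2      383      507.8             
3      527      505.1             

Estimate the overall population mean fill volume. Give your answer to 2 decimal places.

502.35

N = 359 + 383 + 527 = 1269.
Weight each subgroup mean by Nₕ/N and sum.
Σ Nₕx̄ₕ = 359·492.5 + 383·507.8 + 527·505.1 = 176807.5 + 194487.4 + 266187.7 = 637482.6.
Divide by N: 637482.6 / 1269 = 502.3504... → 502.35.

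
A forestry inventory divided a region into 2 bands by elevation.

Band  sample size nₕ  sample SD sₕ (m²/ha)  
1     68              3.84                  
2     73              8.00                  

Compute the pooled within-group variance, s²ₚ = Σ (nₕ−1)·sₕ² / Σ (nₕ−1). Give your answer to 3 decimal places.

40.259

1: (68−1)·3.84² = 67·14.7456 = 987.9552
2: (73−1)·8.00² = 72·64 = 4608
Numerator = 5595.9552; denominator = Σ(nₕ−1) = 139.
s²ₚ = 5595.9552/139 = 40.25867... → 40.259.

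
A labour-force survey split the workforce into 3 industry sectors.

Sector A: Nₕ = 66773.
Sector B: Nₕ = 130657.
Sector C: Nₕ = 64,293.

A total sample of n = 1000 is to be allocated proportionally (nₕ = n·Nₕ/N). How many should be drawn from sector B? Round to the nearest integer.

Share of sector B = 130657/261723 = 0.49922.
Allocate 1000 × 0.49922 = 499.219... → 499.

499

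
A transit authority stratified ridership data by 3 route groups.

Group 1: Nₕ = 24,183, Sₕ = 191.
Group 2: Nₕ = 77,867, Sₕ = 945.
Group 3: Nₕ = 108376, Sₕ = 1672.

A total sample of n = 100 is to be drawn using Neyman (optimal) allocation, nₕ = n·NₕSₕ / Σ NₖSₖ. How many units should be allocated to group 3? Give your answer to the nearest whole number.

Σ NₕSₕ = 24183·191 + 77867·945 + 108376·1672 = 259407940.
Share for 3: 181204672/259407940 = 0.69853.
n_3 = 100 × 0.69853 = 69.853... → 70.

70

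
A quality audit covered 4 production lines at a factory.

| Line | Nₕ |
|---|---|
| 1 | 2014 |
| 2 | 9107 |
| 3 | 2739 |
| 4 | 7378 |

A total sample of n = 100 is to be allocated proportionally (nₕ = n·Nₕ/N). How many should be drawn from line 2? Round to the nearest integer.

Share of line 2 = 9107/21238 = 0.42881.
Allocate 100 × 0.42881 = 42.881... → 43.

43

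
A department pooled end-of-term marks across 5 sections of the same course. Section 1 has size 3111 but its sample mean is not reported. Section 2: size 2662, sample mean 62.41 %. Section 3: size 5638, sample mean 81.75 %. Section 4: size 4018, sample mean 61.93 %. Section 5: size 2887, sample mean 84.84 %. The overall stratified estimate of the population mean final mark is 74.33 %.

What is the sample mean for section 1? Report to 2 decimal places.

77.34

N = 3111 + 2662 + 5638 + 4018 + 2887 = 18316.
Overall total = μ·N = 74.33·18316 = 1361428.28.
Subtract the known strata: 2662·62.41 + 5638·81.75 + 4018·61.93 + 2887·84.84 = 1120809.74.
Remaining total for section 1: 1361428.28 − 1120809.74 = 240618.54.
Divide by its size: 240618.54 / 3111 = 77.3444... → 77.34.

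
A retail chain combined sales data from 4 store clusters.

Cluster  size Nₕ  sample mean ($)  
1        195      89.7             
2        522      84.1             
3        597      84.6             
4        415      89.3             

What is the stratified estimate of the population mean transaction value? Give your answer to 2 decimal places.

x̄_st = (Σ Nₕx̄ₕ) / (Σ Nₕ) = (195·89.7 + 522·84.1 + 597·84.6 + 415·89.3) / 1729
= 148957.4 / 1729 = 86.1523... → 86.15.

86.15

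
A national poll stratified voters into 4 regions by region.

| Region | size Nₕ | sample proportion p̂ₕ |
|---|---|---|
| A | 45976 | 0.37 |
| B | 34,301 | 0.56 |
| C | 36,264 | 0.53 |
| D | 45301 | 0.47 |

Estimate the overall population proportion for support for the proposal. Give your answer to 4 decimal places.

N = 45976 + 34301 + 36264 + 45301 = 161842.
Overall proportion = Σ (Nₕ/N)·p̂ₕ.
Σ Nₕp̂ₕ = 17011.12 + 19208.56 + 19219.92 + 21291.47 = 76731.07.
76731.07 / 161842 = 0.474111... → 0.4741.

0.4741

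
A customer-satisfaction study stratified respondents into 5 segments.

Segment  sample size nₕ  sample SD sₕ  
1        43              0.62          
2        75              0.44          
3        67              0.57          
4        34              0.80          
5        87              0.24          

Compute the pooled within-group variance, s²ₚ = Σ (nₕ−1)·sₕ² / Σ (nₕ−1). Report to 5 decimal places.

Degrees of freedom: 42 + 74 + 66 + 33 + 86 = 301.
Σ(nₕ−1)sₕ² = 42·0.3844 + 74·0.1936 + 66·0.3249 + 33·0.64 + 86·0.0576 = 77.9882.
s²ₚ = 77.9882 / 301 = 0.2590970... → 0.25910.

0.25910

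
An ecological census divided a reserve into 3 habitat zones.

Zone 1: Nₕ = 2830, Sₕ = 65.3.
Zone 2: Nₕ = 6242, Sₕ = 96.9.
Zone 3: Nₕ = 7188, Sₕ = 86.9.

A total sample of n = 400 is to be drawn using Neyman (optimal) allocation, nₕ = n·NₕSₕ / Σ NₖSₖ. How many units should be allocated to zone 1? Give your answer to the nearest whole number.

52

1: NₕSₕ = 2830·65.3 = 184799
2: NₕSₕ = 6242·96.9 = 604849.8
3: NₕSₕ = 7188·86.9 = 624637.2
Σ NₕSₕ = 1414286.
n_1 = 400·184799/1414286 = 52.266... → 52.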